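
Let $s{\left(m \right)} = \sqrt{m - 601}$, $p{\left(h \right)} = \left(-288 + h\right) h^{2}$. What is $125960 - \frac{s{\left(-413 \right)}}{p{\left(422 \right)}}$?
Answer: $125960 - \frac{13 i \sqrt{6}}{23863256} \approx 1.2596 \cdot 10^{5} - 1.3344 \cdot 10^{-6} i$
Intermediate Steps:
$p{\left(h \right)} = h^{2} \left(-288 + h\right)$
$s{\left(m \right)} = \sqrt{-601 + m}$
$125960 - \frac{s{\left(-413 \right)}}{p{\left(422 \right)}} = 125960 - \frac{\sqrt{-601 - 413}}{422^{2} \left(-288 + 422\right)} = 125960 - \frac{\sqrt{-1014}}{178084 \cdot 134} = 125960 - \frac{13 i \sqrt{6}}{23863256}$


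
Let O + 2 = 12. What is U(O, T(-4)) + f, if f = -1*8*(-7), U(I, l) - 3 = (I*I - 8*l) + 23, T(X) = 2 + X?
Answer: 198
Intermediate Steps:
O = 10 (O = -2 + 12 = 10)
U(I, l) = 26 + I² - 8*l (U(I, l) = 3 + ((I*I - 8*l) + 23) = 3 + ((I² - 8*l) + 23) = 3 + (23 + I² - 8*l) = 26 + I² - 8*l)
f = 56 (f = -8*(-7) = 56)
U(O, T(-4)) + f = (26 + 10² - 8*(2 - 4)) + 56 = (26 + 100 - 8*(-2)) + 56 = (26 + 100 + 16) + 56 = 142 + 56 = 198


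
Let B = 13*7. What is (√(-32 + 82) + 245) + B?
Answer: 336 + 5*√2 ≈ 343.07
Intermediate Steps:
B = 91
(√(-32 + 82) + 245) + B = (√(-32 + 82) + 245) + 91 = (√50 + 245) + 91 = (5*√2 + 245) + 91 = (245 + 5*√2) + 91 = 336 + 5*√2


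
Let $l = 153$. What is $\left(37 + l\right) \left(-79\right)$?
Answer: $-15010$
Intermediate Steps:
$\left(37 + l\right) \left(-79\right) = \left(37 + 153\right) \left(-79\right) = 190 \left(-79\right) = -15010$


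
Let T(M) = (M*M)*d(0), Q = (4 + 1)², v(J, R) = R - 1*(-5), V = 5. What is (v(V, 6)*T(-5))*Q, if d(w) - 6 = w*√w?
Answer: 41250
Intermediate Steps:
d(w) = 6 + w^(3/2) (d(w) = 6 + w*√w = 6 + w^(3/2))
v(J, R) = 5 + R (v(J, R) = R + 5 = 5 + R)
Q = 25 (Q = 5² = 25)
T(M) = 6*M² (T(M) = (M*M)*(6 + 0^(3/2)) = M²*(6 + 0) = M²*6 = 6*M²)
(v(V, 6)*T(-5))*Q = ((5 + 6)*(6*(-5)²))*25 = (11*(6*25))*25 = (11*150)*25 = 1650*25 = 41250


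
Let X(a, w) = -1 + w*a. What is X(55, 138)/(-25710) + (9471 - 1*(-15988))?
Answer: 654543301/25710 ≈ 25459.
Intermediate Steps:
X(a, w) = -1 + a*w
X(55, 138)/(-25710) + (9471 - 1*(-15988)) = (-1 + 55*138)/(-25710) + (9471 - 1*(-15988)) = (-1 + 7590)*(-1/25710) + (9471 + 15988) = 7589*(-1/25710) + 25459 = -7589/25710 + 25459 = 654543301/25710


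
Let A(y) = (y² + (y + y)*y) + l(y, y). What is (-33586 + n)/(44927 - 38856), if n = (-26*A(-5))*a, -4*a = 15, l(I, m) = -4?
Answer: -53327/12142 ≈ -4.3919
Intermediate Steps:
a = -15/4 (a = -¼*15 = -15/4 ≈ -3.7500)
A(y) = -4 + 3*y² (A(y) = (y² + (y + y)*y) - 4 = (y² + (2*y)*y) - 4 = (y² + 2*y²) - 4 = 3*y² - 4 = -4 + 3*y²)
n = 13845/2 (n = -26*(-4 + 3*(-5)²)*(-15/4) = -26*(-4 + 3*25)*(-15/4) = -26*(-4 + 75)*(-15/4) = -26*71*(-15/4) = -1846*(-15/4) = 13845/2 ≈ 6922.5)
(-33586 + n)/(44927 - 38856) = (-33586 + 13845/2)/(44927 - 38856) = -53327/2/6071 = -53327/2*1/6071 = -53327/12142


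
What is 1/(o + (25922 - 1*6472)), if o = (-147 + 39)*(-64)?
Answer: 1/26362 ≈ 3.7933e-5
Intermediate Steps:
o = 6912 (o = -108*(-64) = 6912)
1/(o + (25922 - 1*6472)) = 1/(6912 + (25922 - 1*6472)) = 1/(6912 + (25922 - 6472)) = 1/(6912 + 19450) = 1/26362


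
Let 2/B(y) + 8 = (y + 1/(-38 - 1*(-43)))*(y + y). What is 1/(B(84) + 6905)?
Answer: 35344/244050325 ≈ 0.00014482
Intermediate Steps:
B(y) = 2/(-8 + 2*y*(⅕ + y)) (B(y) = 2/(-8 + (y + 1/(-38 - 1*(-43)))*(y + y)) = 2/(-8 + (y + 1/(-38 + 43))*(2*y)) = 2/(-8 + (y + 1/5)*(2*y)) = 2/(-8 + (y + ⅕)*(2*y)) = 2/(-8 + (⅕ + y)*(2*y)) = 2/(-8 + 2*y*(⅕ + y)))
1/(B(84) + 6905) = 1/(5/(-20 + 84 + 5*84²) + 6905) = 1/(5/(-20 + 84 + 5*7056) + 6905) = 1/(5/(-20 + 84 + 35280) + 6905) = 1/(5/35344 + 6905) = 1/(244050325/35344) = 35344/244050325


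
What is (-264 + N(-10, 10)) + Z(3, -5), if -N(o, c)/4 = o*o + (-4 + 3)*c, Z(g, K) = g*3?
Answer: -615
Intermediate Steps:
Z(g, K) = 3*g
N(o, c) = -4*o² + 4*c (N(o, c) = -4*(o*o + (-4 + 3)*c) = -4*(o² - c) = -4*o² + 4*c)
(-264 + N(-10, 10)) + Z(3, -5) = (-264 + (-4*(-10)² + 4*10)) + 3*3 = (-264 + (-4*100 + 40)) + 9 = (-264 + (-400 + 40)) + 9 = (-264 - 360) + 9 = -624 + 9 = -615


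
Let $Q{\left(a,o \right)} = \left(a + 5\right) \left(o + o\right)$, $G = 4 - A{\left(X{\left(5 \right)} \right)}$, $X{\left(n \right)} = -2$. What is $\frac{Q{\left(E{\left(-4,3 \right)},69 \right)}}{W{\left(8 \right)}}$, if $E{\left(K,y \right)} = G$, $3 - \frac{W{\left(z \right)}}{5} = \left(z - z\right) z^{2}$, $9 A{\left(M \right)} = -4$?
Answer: $\frac{782}{9} \approx 86.889$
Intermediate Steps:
$A{\left(M \right)} = - \frac{4}{9}$ ($A{\left(M \right)} = \frac{1}{9} \left(-4\right) = - \frac{4}{9}$)
$W{\left(z \right)} = 15$ ($W{\left(z \right)} = 15 - 5 \left(z - z\right) z^{2} = 15 - 5 \cdot 0 z^{2} = 15 - 0 = 15 + 0 = 15$)
$G = \frac{40}{9}$ ($G = 4 - - \frac{4}{9} = 4 + \frac{4}{9} = \frac{40}{9} \approx 4.4444$)
$E{\left(K,y \right)} = \frac{40}{9}$
$Q{\left(a,o \right)} = 2 o \left(5 + a\right)$ ($Q{\left(a,o \right)} = \left(5 + a\right) 2 o = 2 o \left(5 + a\right)$)
$\frac{Q{\left(E{\left(-4,3 \right)},69 \right)}}{W{\left(8 \right)}} = \frac{2 \cdot 69 \left(5 + \frac{40}{9}\right)}{15} = 2 \cdot 69 \cdot \frac{85}{9} \cdot \frac{1}{15} = \frac{3910}{3} \cdot \frac{1}{15} = \frac{782}{9}$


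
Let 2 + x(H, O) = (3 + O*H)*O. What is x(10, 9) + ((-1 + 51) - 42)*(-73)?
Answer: 251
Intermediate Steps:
x(H, O) = -2 + O*(3 + H*O) (x(H, O) = -2 + (3 + O*H)*O = -2 + (3 + H*O)*O = -2 + O*(3 + H*O))
x(10, 9) + ((-1 + 51) - 42)*(-73) = (-2 + 3*9 + 10*9²) + ((-1 + 51) - 42)*(-73) = (-2 + 27 + 10*81) + (50 - 42)*(-73) = (-2 + 27 + 810) + 8*(-73) = 835 - 584 = 251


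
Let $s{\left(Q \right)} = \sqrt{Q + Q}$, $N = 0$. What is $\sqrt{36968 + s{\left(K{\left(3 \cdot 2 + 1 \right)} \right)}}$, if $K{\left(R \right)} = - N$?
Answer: $2 \sqrt{9242} \approx 192.27$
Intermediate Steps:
$K{\left(R \right)} = 0$ ($K{\left(R \right)} = \left(-1\right) 0 = 0$)
$s{\left(Q \right)} = \sqrt{2} \sqrt{Q}$ ($s{\left(Q \right)} = \sqrt{2 Q} = \sqrt{2} \sqrt{Q}$)
$\sqrt{36968 + s{\left(K{\left(3 \cdot 2 + 1 \right)} \right)}} = \sqrt{36968 + \sqrt{2} \sqrt{0}} = \sqrt{36968 + \sqrt{2} \cdot 0} = \sqrt{36968 + 0} = \sqrt{36968} = 2 \sqrt{9242}$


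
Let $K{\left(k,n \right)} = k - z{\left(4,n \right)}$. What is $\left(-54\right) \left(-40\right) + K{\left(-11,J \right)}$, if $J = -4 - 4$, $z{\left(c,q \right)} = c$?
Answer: $2145$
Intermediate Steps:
$J = -8$
$K{\left(k,n \right)} = -4 + k$ ($K{\left(k,n \right)} = k - 4 = -4 + k$)
$\left(-54\right) \left(-40\right) + K{\left(-11,J \right)} = \left(-54\right) \left(-40\right) - 15 = 2160 - 15 = 2145$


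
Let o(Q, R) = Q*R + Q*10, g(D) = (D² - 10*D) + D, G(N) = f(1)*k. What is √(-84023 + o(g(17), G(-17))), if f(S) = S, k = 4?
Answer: I*√82119 ≈ 286.56*I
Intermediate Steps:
G(N) = 4 (G(N) = 1*4 = 4)
g(D) = D² - 9*D
o(Q, R) = 10*Q + Q*R (o(Q, R) = Q*R + 10*Q = 10*Q + Q*R)
√(-84023 + o(g(17), G(-17))) = √(-84023 + (17*(-9 + 17))*(10 + 4)) = √(-84023 + (17*8)*14) = √(-84023 + 136*14) = √(-84023 + 1904) = √(-82119) = I*√82119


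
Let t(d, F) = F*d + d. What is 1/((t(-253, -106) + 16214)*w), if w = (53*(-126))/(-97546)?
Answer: 48773/142839081 ≈ 0.00034145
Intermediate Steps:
t(d, F) = d + F*d
w = 3339/48773 (w = -6678*(-1/97546) = 3339/48773 ≈ 0.068460)
1/((t(-253, -106) + 16214)*w) = 1/((-253*(1 - 106) + 16214)*(3339/48773)) = (48773/3339)/(-253*(-105) + 16214) = (48773/3339)/(26565 + 16214) = (48773/3339)/42779 = (1/42779)*(48773/3339) = 48773/142839081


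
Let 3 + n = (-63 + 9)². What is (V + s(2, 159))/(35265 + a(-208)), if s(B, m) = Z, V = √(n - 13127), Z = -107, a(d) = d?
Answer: -107/35057 + I*√10214/35057 ≈ -0.0030522 + 0.0028829*I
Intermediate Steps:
n = 2913 (n = -3 + (-63 + 9)² = -3 + (-54)² = -3 + 2916 = 2913)
V = I*√10214 (V = √(2913 - 13127) = √(-10214) = I*√10214 ≈ 101.06*I)
s(B, m) = -107
(V + s(2, 159))/(35265 + a(-208)) = (I*√10214 - 107)/(35265 - 208) = (-107 + I*√10214)/35057 = (-107 + I*√10214)*(1/35057) = -107/35057 + I*√10214/35057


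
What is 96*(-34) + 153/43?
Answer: -140199/43 ≈ -3260.4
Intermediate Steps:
96*(-34) + 153/43 = -3264 + 153*(1/43) = -3264 + 153/43 = -140199/43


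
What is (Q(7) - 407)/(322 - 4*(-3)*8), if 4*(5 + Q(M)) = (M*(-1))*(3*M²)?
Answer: -2677/1672 ≈ -1.6011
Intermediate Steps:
Q(M) = -5 - 3*M³/4 (Q(M) = -5 + ((M*(-1))*(3*M²))/4 = -5 + ((-M)*(3*M²))/4 = -5 + (-3*M³)/4 = -5 - 3*M³/4)
(Q(7) - 407)/(322 - 4*(-3)*8) = ((-5 - ¾*7³) - 407)/(322 - 4*(-3)*8) = ((-5 - ¾*343) - 407)/(322 + 12*8) = ((-5 - 1029/4) - 407)/(322 + 96) = (-1049/4 - 407)/418 = -2677/4*1/418 = -2677/1672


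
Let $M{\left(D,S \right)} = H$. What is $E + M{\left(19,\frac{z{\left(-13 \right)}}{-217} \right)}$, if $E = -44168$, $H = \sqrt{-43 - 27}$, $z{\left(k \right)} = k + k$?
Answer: $-44168 + i \sqrt{70} \approx -44168.0 + 8.3666 i$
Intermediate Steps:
$z{\left(k \right)} = 2 k$
$H = i \sqrt{70}$ ($H = \sqrt{-70} = i \sqrt{70} \approx 8.3666 i$)
$M{\left(D,S \right)} = i \sqrt{70}$
$E + M{\left(19,\frac{z{\left(-13 \right)}}{-217} \right)} = -44168 + i \sqrt{70}$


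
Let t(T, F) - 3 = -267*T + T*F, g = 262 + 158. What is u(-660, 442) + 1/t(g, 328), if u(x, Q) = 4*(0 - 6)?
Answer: -614951/25623 ≈ -24.000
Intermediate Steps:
g = 420
t(T, F) = 3 - 267*T + F*T (t(T, F) = 3 + (-267*T + T*F) = 3 + (-267*T + F*T) = 3 - 267*T + F*T)
u(x, Q) = -24 (u(x, Q) = 4*(-6) = -24)
u(-660, 442) + 1/t(g, 328) = -24 + 1/(3 - 267*420 + 328*420) = -24 + 1/(3 - 112140 + 137760) = -24 + 1/25623 = -614951/25623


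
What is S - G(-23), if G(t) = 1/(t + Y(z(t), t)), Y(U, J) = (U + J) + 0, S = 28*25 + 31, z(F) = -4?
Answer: 36551/50 ≈ 731.02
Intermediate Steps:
S = 731 (S = 700 + 31 = 731)
Y(U, J) = J + U (Y(U, J) = (J + U) + 0 = J + U)
G(t) = 1/(-4 + 2*t) (G(t) = 1/(t + (t - 4)) = 1/(t + (-4 + t)) = 1/(-4 + 2*t))
S - G(-23) = 731 - 1/(2*(-2 - 23)) = 731 - 1/(2*(-25)) = 731 - (-1)/(2*25) = 731 - 1*(-1/50) = 731 + 1/50 = 36551/50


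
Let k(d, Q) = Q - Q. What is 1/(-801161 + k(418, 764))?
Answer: -1/801161 ≈ -1.2482e-6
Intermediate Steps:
k(d, Q) = 0
1/(-801161 + k(418, 764)) = 1/(-801161 + 0) = 1/(-801161) = -1/801161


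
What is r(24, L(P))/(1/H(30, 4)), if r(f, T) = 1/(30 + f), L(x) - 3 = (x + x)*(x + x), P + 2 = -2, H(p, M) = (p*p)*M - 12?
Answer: 598/9 ≈ 66.444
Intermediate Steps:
H(p, M) = -12 + M*p² (H(p, M) = p²*M - 12 = M*p² - 12 = -12 + M*p²)
P = -4 (P = -2 - 2 = -4)
L(x) = 3 + 4*x² (L(x) = 3 + (x + x)*(x + x) = 3 + (2*x)*(2*x) = 3 + 4*x²)
r(24, L(P))/(1/H(30, 4)) = 1/((30 + 24)*(1/(-12 + 4*30²))) = 1/(54*(1/(-12 + 4*900))) = 1/(54*(1/(-12 + 3600))) = 1/(54*(1/3588)) = (1/54)*3588 = 598/9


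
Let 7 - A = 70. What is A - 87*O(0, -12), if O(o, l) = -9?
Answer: 720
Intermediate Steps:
A = -63 (A = 7 - 1*70 = 7 - 70 = -63)
A - 87*O(0, -12) = -63 - 87*(-9) = -63 + 783 = 720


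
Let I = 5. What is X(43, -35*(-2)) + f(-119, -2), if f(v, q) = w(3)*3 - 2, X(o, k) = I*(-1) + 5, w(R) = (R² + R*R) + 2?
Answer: 58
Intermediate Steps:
w(R) = 2 + 2*R² (w(R) = (R² + R²) + 2 = 2*R² + 2 = 2 + 2*R²)
X(o, k) = 0 (X(o, k) = 5*(-1) + 5 = -5 + 5 = 0)
f(v, q) = 58 (f(v, q) = (2 + 2*3²)*3 - 2 = (2 + 2*9)*3 - 2 = (2 + 18)*3 - 2 = 20*3 - 2 = 60 - 2 = 58)
X(43, -35*(-2)) + f(-119, -2) = 0 + 58 = 58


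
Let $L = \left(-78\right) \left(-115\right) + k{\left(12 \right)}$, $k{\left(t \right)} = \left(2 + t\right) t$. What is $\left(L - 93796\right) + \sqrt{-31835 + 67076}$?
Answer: $-84658 + \sqrt{35241} \approx -84470.0$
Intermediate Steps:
$k{\left(t \right)} = t \left(2 + t\right)$
$L = 9138$ ($L = \left(-78\right) \left(-115\right) + 12 \left(2 + 12\right) = 8970 + 12 \cdot 14 = 8970 + 168 = 9138$)
$\left(L - 93796\right) + \sqrt{-31835 + 67076} = \left(9138 - 93796\right) + \sqrt{-31835 + 67076} = -84658 + \sqrt{35241}$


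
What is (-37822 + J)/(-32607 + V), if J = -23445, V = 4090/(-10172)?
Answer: 311603962/165841247 ≈ 1.8789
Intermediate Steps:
V = -2045/5086 (V = 4090*(-1/10172) = -2045/5086 ≈ -0.40208)
(-37822 + J)/(-32607 + V) = (-37822 - 23445)/(-32607 - 2045/5086) = -61267/(-165841247/5086) = -61267*(-5086/165841247) = 311603962/165841247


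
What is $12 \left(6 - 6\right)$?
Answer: $0$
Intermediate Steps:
$12 \left(6 - 6\right) = 12 \cdot 0 = 0$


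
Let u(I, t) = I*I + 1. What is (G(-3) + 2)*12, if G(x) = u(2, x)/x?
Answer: 4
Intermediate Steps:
u(I, t) = 1 + I² (u(I, t) = I² + 1 = 1 + I²)
G(x) = 5/x (G(x) = (1 + 2²)/x = (1 + 4)/x = 5/x)
(G(-3) + 2)*12 = (5/(-3) + 2)*12 = (5*(-⅓) + 2)*12 = (-5/3 + 2)*12 = (⅓)*12 = 4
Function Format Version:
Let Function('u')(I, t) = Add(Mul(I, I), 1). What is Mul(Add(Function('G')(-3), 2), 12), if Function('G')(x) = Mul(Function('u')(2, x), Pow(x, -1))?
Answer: 4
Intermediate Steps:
Function('u')(I, t) = Add(1, Pow(I, 2)) (Function('u')(I, t) = Add(Pow(I, 2), 1) = Add(1, Pow(I, 2)))
Function('G')(x) = Mul(5, Pow(x, -1)) (Function('G')(x) = Mul(Add(1, Pow(2, 2)), Pow(x, -1)) = Mul(Add(1, 4), Pow(x, -1)) = Mul(5, Pow(x, -1)))
Mul(Add(Function('G')(-3), 2), 12) = Mul(Add(Mul(5, Pow(-3, -1)), 2), 12) = Mul(Add(Mul(5, Rational(-1, 3)), 2), 12) = Mul(Add(Rational(-5, 3), 2), 12) = Mul(Rational(1, 3), 12) = 4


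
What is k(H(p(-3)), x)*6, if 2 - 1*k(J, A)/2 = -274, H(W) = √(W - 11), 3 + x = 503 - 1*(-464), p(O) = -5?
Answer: 3312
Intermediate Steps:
x = 964 (x = -3 + (503 - 1*(-464)) = -3 + (503 + 464) = -3 + 967 = 964)
H(W) = √(-11 + W)
k(J, A) = 552 (k(J, A) = 4 - 2*(-274) = 4 + 548 = 552)
k(H(p(-3)), x)*6 = 552*6 = 3312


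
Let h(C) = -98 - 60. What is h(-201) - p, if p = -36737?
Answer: 36579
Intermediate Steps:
h(C) = -158
h(-201) - p = -158 - 1*(-36737) = -158 + 36737 = 36579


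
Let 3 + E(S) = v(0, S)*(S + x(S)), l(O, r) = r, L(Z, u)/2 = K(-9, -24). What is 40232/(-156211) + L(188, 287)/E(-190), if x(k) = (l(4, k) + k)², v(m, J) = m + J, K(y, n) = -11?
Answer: -1102349460854/4280166247533 ≈ -0.25755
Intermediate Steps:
L(Z, u) = -22 (L(Z, u) = 2*(-11) = -22)
v(m, J) = J + m
x(k) = 4*k² (x(k) = (k + k)² = (2*k)² = 4*k²)
E(S) = -3 + S*(S + 4*S²) (E(S) = -3 + (S + 0)*(S + 4*S²) = -3 + S*(S + 4*S²))
40232/(-156211) + L(188, 287)/E(-190) = 40232/(-156211) - 22/(-3 + (-190)² + 4*(-190)³) = 40232*(-1/156211) - 22/(-3 + 36100 + 4*(-6859000)) = -40232/156211 - 22/(-3 + 36100 - 27436000) = -40232/156211 - 22/(-27399903) = -40232/156211 - 22*(-1/27399903) = -40232/156211 + 22/27399903 = -1102349460854/4280166247533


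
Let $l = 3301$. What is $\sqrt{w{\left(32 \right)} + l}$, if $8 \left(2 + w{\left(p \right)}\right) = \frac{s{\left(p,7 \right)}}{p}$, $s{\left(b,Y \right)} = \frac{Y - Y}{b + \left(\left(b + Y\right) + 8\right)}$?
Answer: $\sqrt{3299} \approx 57.437$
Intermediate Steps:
$s{\left(b,Y \right)} = 0$ ($s{\left(b,Y \right)} = \frac{0}{b + \left(\left(Y + b\right) + 8\right)} = \frac{0}{b + \left(8 + Y + b\right)} = \frac{0}{8 + Y + 2 b} = 0$)
$w{\left(p \right)} = -2$ ($w{\left(p \right)} = -2 + \frac{0 \frac{1}{p}}{8} = -2 + \frac{1}{8} \cdot 0 = -2 + 0 = -2$)
$\sqrt{w{\left(32 \right)} + l} = \sqrt{-2 + 3301} = \sqrt{3299}$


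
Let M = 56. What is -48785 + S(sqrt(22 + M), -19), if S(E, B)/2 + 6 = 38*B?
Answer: -50241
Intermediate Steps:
S(E, B) = -12 + 76*B (S(E, B) = -12 + 2*(38*B) = -12 + 76*B)
-48785 + S(sqrt(22 + M), -19) = -48785 + (-12 + 76*(-19)) = -48785 + (-12 - 1444) = -48785 - 1456 = -50241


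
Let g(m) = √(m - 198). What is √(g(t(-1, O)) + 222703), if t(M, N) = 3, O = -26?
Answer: √(222703 + I*√195) ≈ 471.91 + 0.015*I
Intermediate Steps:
g(m) = √(-198 + m)
√(g(t(-1, O)) + 222703) = √(√(-198 + 3) + 222703) = √(√(-195) + 222703) = √(I*√195 + 222703) = √(222703 + I*√195)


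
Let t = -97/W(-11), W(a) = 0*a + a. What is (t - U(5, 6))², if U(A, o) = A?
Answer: 1764/121 ≈ 14.579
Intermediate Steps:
W(a) = a (W(a) = 0 + a = a)
t = 97/11 (t = -97/(-11) = -97*(-1/11) = 97/11 ≈ 8.8182)
(t - U(5, 6))² = (97/11 - 1*5)² = (97/11 - 5)² = (42/11)² = 1764/121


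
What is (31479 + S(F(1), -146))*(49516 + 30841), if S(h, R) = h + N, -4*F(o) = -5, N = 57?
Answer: 10136955193/4 ≈ 2.5342e+9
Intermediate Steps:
F(o) = 5/4 (F(o) = -¼*(-5) = 5/4)
S(h, R) = 57 + h (S(h, R) = h + 57 = 57 + h)
(31479 + S(F(1), -146))*(49516 + 30841) = (31479 + (57 + 5/4))*(49516 + 30841) = (31479 + 233/4)*80357 = (126149/4)*80357 = 10136955193/4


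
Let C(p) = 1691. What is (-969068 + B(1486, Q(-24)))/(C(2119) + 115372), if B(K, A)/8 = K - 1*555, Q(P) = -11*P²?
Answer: -320540/39021 ≈ -8.2146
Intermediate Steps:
B(K, A) = -4440 + 8*K (B(K, A) = 8*(K - 1*555) = 8*(K - 555) = 8*(-555 + K) = -4440 + 8*K)
(-969068 + B(1486, Q(-24)))/(C(2119) + 115372) = (-969068 + (-4440 + 8*1486))/(1691 + 115372) = (-969068 + (-4440 + 11888))/117063 = (-969068 + 7448)*(1/117063) = -961620*1/117063 = -320540/39021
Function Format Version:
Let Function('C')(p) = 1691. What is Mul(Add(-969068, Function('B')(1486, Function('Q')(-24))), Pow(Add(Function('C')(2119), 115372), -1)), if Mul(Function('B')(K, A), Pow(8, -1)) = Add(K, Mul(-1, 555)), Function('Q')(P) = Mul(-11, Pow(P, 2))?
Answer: Rational(-320540, 39021) ≈ -8.2146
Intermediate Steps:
Function('B')(K, A) = Add(-4440, Mul(8, K)) (Function('B')(K, A) = Mul(8, Add(K, Mul(-1, 555))) = Mul(8, Add(K, -555)) = Mul(8, Add(-555, K)) = Add(-4440, Mul(8, K)))
Mul(Add(-969068, Function('B')(1486, Function('Q')(-24))), Pow(Add(Function('C')(2119), 115372), -1)) = Mul(Add(-969068, Add(-4440, Mul(8, 1486))), Pow(Add(1691, 115372), -1)) = Mul(Add(-969068, Add(-4440, 11888)), Pow(117063, -1)) = Mul(Add(-969068, 7448), Rational(1, 117063)) = Mul(-961620, Rational(1, 117063)) = Rational(-320540, 39021)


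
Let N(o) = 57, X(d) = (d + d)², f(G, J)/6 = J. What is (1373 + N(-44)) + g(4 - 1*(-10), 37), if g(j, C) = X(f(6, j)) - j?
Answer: 29640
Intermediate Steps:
f(G, J) = 6*J
X(d) = 4*d² (X(d) = (2*d)² = 4*d²)
g(j, C) = -j + 144*j² (g(j, C) = 4*(6*j)² - j = 4*(36*j²) - j = 144*j² - j = -j + 144*j²)
(1373 + N(-44)) + g(4 - 1*(-10), 37) = (1373 + 57) + (4 - 1*(-10))*(-1 + 144*(4 - 1*(-10))) = 1430 + (4 + 10)*(-1 + 144*(4 + 10)) = 1430 + 14*(-1 + 144*14) = 1430 + 14*(-1 + 2016) = 1430 + 14*2015 = 1430 + 28210 = 29640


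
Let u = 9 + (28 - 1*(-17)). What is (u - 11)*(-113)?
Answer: -4859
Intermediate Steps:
u = 54 (u = 9 + (28 + 17) = 9 + 45 = 54)
(u - 11)*(-113) = (54 - 11)*(-113) = 43*(-113) = -4859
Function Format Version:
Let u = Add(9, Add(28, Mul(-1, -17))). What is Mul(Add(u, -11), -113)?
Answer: -4859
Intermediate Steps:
u = 54 (u = Add(9, Add(28, 17)) = Add(9, 45) = 54)
Mul(Add(u, -11), -113) = Mul(Add(54, -11), -113) = Mul(43, -113) = -4859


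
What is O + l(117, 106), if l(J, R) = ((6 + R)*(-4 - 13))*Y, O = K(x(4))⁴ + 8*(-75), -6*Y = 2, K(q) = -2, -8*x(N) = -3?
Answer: 152/3 ≈ 50.667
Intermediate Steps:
x(N) = 3/8 (x(N) = -⅛*(-3) = 3/8)
Y = -⅓ (Y = -⅙*2 = -⅓ ≈ -0.33333)
O = -584 (O = (-2)⁴ + 8*(-75) = 16 - 600 = -584)
l(J, R) = 34 + 17*R/3 (l(J, R) = ((6 + R)*(-4 - 13))*(-⅓) = ((6 + R)*(-17))*(-⅓) = (-102 - 17*R)*(-⅓) = 34 + 17*R/3)
O + l(117, 106) = -584 + (34 + (17/3)*106) = -584 + (34 + 1802/3) = -584 + 1904/3 = 152/3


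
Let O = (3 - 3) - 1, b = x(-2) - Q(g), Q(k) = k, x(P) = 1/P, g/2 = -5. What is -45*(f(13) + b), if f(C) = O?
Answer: -765/2 ≈ -382.50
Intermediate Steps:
g = -10 (g = 2*(-5) = -10)
b = 19/2 (b = 1/(-2) - 1*(-10) = -1/2 + 10 = 19/2 ≈ 9.5000)
O = -1 (O = 0 - 1 = -1)
f(C) = -1
-45*(f(13) + b) = -45*(-1 + 19/2) = -45*17/2 = -765/2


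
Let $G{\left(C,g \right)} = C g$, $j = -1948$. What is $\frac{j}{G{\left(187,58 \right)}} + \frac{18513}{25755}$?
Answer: $\frac{1476679}{2738615} \approx 0.53921$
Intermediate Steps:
$\frac{j}{G{\left(187,58 \right)}} + \frac{18513}{25755} = - \frac{1948}{187 \cdot 58} + \frac{18513}{25755} = - \frac{1948}{10846} + 18513 \cdot \frac{1}{25755} = \left(-1948\right) \frac{1}{10846} + \frac{363}{505} = - \frac{974}{5423} + \frac{363}{505} = \frac{1476679}{2738615}$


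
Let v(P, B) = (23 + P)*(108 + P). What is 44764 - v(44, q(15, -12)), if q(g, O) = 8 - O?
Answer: 34580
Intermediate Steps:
44764 - v(44, q(15, -12)) = 44764 - (2484 + 44² + 131*44) = 44764 - (2484 + 1936 + 5764) = 44764 - 1*10184 = 44764 - 10184 = 34580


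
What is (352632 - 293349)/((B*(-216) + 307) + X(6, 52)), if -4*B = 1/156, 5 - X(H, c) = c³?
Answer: -1541358/3647687 ≈ -0.42256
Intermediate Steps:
X(H, c) = 5 - c³
B = -1/624 (B = -¼/156 = -¼*1/156 = -1/624 ≈ -0.0016026)
(352632 - 293349)/((B*(-216) + 307) + X(6, 52)) = (352632 - 293349)/((-1/624*(-216) + 307) + (5 - 1*52³)) = 59283/((9/26 + 307) + (5 - 1*140608)) = 59283/(7991/26 + (5 - 140608)) = 59283/(7991/26 - 140603) = 59283/(-3647687/26) = 59283*(-26/3647687) = -1541358/3647687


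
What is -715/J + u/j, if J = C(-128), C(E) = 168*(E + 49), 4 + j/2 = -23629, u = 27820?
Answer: -167715925/313657176 ≈ -0.53471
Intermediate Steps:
j = -47266 (j = -8 + 2*(-23629) = -8 - 47258 = -47266)
C(E) = 8232 + 168*E (C(E) = 168*(49 + E) = 8232 + 168*E)
J = -13272 (J = 8232 + 168*(-128) = 8232 - 21504 = -13272)
-715/J + u/j = -715/(-13272) + 27820/(-47266) = -715*(-1/13272) + 27820*(-1/47266) = 715/13272 - 13910/23633 = -167715925/313657176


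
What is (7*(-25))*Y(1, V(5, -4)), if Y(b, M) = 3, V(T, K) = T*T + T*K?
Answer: -525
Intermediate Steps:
V(T, K) = T**2 + K*T
(7*(-25))*Y(1, V(5, -4)) = (7*(-25))*3 = -175*3 = -525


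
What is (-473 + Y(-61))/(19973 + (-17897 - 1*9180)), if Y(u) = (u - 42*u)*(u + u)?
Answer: 101865/2368 ≈ 43.017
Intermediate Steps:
Y(u) = -82*u² (Y(u) = (-41*u)*(2*u) = -82*u²)
(-473 + Y(-61))/(19973 + (-17897 - 1*9180)) = (-473 - 82*(-61)²)/(19973 + (-17897 - 1*9180)) = (-473 - 82*3721)/(19973 + (-17897 - 9180)) = (-473 - 305122)/(19973 - 27077) = -305595/(-7104) = -305595*(-1/7104) = 101865/2368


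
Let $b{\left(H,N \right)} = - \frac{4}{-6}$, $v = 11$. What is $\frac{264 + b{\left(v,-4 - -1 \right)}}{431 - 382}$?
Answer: $\frac{794}{147} \approx 5.4014$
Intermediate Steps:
$b{\left(H,N \right)} = \frac{2}{3}$ ($b{\left(H,N \right)} = \left(-4\right) \left(- \frac{1}{6}\right) = \frac{2}{3}$)
$\frac{264 + b{\left(v,-4 - -1 \right)}}{431 - 382} = \frac{264 + \frac{2}{3}}{431 - 382} = \frac{794}{3 \cdot 49} = \frac{794}{3} \cdot \frac{1}{49} = \frac{794}{147}$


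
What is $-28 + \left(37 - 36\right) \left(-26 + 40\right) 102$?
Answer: $1400$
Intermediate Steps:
$-28 + \left(37 - 36\right) \left(-26 + 40\right) 102 = -28 + 1 \cdot 14 \cdot 102 = -28 + 14 \cdot 102 = -28 + 1428 = 1400$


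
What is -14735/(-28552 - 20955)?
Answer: 14735/49507 ≈ 0.29763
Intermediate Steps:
-14735/(-28552 - 20955) = -14735/(-49507) = -14735*(-1/49507) = 14735/49507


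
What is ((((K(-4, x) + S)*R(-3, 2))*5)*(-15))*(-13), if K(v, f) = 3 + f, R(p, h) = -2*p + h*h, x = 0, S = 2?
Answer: 48750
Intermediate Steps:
R(p, h) = h**2 - 2*p (R(p, h) = -2*p + h**2 = h**2 - 2*p)
((((K(-4, x) + S)*R(-3, 2))*5)*(-15))*(-13) = (((((3 + 0) + 2)*(2**2 - 2*(-3)))*5)*(-15))*(-13) = ((((3 + 2)*(4 + 6))*5)*(-15))*(-13) = (((5*10)*5)*(-15))*(-13) = ((50*5)*(-15))*(-13) = (250*(-15))*(-13) = -3750*(-13) = 48750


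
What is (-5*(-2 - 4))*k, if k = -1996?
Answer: -59880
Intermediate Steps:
(-5*(-2 - 4))*k = -5*(-2 - 4)*(-1996) = -5*(-6)*(-1996) = 30*(-1996) = -59880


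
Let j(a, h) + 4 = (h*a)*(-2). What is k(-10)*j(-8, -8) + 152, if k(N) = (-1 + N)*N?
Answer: -14368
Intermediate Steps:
j(a, h) = -4 - 2*a*h (j(a, h) = -4 + (h*a)*(-2) = -4 + (a*h)*(-2) = -4 - 2*a*h)
k(N) = N*(-1 + N)
k(-10)*j(-8, -8) + 152 = (-10*(-1 - 10))*(-4 - 2*(-8)*(-8)) + 152 = (-10*(-11))*(-4 - 128) + 152 = 110*(-132) + 152 = -14520 + 152 = -14368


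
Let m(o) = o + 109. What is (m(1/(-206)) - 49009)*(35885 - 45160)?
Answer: 93430794275/206 ≈ 4.5355e+8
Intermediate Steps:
m(o) = 109 + o
(m(1/(-206)) - 49009)*(35885 - 45160) = ((109 + 1/(-206)) - 49009)*(35885 - 45160) = ((109 - 1/206) - 49009)*(-9275) = (22453/206 - 49009)*(-9275) = -10073401/206*(-9275) = 93430794275/206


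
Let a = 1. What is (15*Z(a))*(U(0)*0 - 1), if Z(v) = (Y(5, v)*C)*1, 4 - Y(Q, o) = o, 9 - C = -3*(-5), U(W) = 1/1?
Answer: 270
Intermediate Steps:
U(W) = 1 (U(W) = 1*1 = 1)
C = -6 (C = 9 - (-3)*(-5) = 9 - 1*15 = 9 - 15 = -6)
Y(Q, o) = 4 - o
Z(v) = -24 + 6*v (Z(v) = ((4 - v)*(-6))*1 = (-24 + 6*v)*1 = -24 + 6*v)
(15*Z(a))*(U(0)*0 - 1) = (15*(-24 + 6*1))*(1*0 - 1) = (15*(-24 + 6))*(0 - 1) = (15*(-18))*(-1) = -270*(-1) = 270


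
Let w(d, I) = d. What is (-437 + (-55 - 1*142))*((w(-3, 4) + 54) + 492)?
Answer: -344262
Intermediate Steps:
(-437 + (-55 - 1*142))*((w(-3, 4) + 54) + 492) = (-437 + (-55 - 1*142))*((-3 + 54) + 492) = (-437 + (-55 - 142))*(51 + 492) = (-437 - 197)*543 = -634*543 = -344262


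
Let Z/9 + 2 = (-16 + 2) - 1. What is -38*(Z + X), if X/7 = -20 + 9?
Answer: 8740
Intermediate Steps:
X = -77 (X = 7*(-20 + 9) = 7*(-11) = -77)
Z = -153 (Z = -18 + 9*((-16 + 2) - 1) = -18 + 9*(-14 - 1) = -18 + 9*(-15) = -18 - 135 = -153)
-38*(Z + X) = -38*(-153 - 77) = -38*(-230) = 8740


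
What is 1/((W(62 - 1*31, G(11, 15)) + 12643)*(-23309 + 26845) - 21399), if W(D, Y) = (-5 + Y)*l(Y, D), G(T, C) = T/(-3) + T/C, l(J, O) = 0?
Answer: 1/44684249 ≈ 2.2379e-8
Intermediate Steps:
G(T, C) = -T/3 + T/C (G(T, C) = T*(-1/3) + T/C = -T/3 + T/C)
W(D, Y) = 0 (W(D, Y) = (-5 + Y)*0 = 0)
1/((W(62 - 1*31, G(11, 15)) + 12643)*(-23309 + 26845) - 21399) = 1/((0 + 12643)*(-23309 + 26845) - 21399) = 1/(12643*3536 - 21399) = 1/(44705648 - 21399) = 1/44684249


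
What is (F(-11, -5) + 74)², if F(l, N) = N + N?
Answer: 4096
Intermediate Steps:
F(l, N) = 2*N
(F(-11, -5) + 74)² = (2*(-5) + 74)² = (-10 + 74)² = 64² = 4096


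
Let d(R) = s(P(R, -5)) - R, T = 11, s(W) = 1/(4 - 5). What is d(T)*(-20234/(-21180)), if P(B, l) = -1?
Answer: -20234/1765 ≈ -11.464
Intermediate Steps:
s(W) = -1 (s(W) = 1/(-1) = -1)
d(R) = -1 - R
d(T)*(-20234/(-21180)) = (-1 - 1*11)*(-20234/(-21180)) = (-1 - 11)*(-20234*(-1/21180)) = -12*10117/10590 = -20234/1765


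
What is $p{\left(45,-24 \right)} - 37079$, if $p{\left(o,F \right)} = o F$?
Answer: $-38159$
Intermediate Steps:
$p{\left(o,F \right)} = F o$
$p{\left(45,-24 \right)} - 37079 = \left(-24\right) 45 - 37079 = -1080 - 37079 = -38159$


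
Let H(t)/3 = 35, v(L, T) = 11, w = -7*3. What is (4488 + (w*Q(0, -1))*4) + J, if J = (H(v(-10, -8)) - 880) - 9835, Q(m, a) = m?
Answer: -6122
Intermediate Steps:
w = -21
H(t) = 105 (H(t) = 3*35 = 105)
J = -10610 (J = (105 - 880) - 9835 = -775 - 9835 = -10610)
(4488 + (w*Q(0, -1))*4) + J = (4488 - 21*0*4) - 10610 = (4488 + 0*4) - 10610 = (4488 + 0) - 10610 = 4488 - 10610 = -6122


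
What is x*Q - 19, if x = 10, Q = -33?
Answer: -349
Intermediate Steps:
x*Q - 19 = 10*(-33) - 19 = -330 - 19 = -349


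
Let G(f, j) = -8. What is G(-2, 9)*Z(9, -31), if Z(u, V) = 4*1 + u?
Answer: -104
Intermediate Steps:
Z(u, V) = 4 + u
G(-2, 9)*Z(9, -31) = -8*(4 + 9) = -8*13 = -104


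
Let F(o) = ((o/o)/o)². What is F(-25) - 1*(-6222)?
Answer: 3888751/625 ≈ 6222.0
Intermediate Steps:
F(o) = o⁻² (F(o) = (1/o)² = o⁻²)
F(-25) - 1*(-6222) = (-25)⁻² - 1*(-6222) = 1/625 + 6222 = 3888751/625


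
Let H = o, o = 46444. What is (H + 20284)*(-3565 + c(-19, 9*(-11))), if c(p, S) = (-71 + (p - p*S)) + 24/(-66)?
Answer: -4063735200/11 ≈ -3.6943e+8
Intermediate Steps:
H = 46444
c(p, S) = -785/11 + p - S*p (c(p, S) = (-71 + (p - S*p)) + 24*(-1/66) = (-71 + (p - S*p)) - 4/11 = (-71 + p - S*p) - 4/11 = -785/11 + p - S*p)
(H + 20284)*(-3565 + c(-19, 9*(-11))) = (46444 + 20284)*(-3565 + (-785/11 - 19 - 1*9*(-11)*(-19))) = 66728*(-3565 + (-785/11 - 19 - 1*(-99)*(-19))) = 66728*(-3565 + (-785/11 - 19 - 1881)) = 66728*(-3565 - 21685/11) = 66728*(-60900/11) = -4063735200/11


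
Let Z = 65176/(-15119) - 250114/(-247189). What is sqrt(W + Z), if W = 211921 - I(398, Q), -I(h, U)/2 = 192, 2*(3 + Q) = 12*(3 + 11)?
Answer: sqrt(2965226611116728135202987)/3737250491 ≈ 460.76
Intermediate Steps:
Q = 81 (Q = -3 + (12*(3 + 11))/2 = -3 + (12*14)/2 = -3 + (1/2)*168 = -3 + 84 = 81)
I(h, U) = -384 (I(h, U) = -2*192 = -384)
Z = -12329316698/3737250491 (Z = 65176*(-1/15119) - 250114*(-1/247189) = -65176/15119 + 250114/247189 = -12329316698/3737250491 ≈ -3.2990)
W = 212305 (W = 211921 - 1*(-384) = 211921 + 384 = 212305)
sqrt(W + Z) = sqrt(212305 - 12329316698/3737250491) = sqrt(793424636175057/3737250491) = sqrt(2965226611116728135202987)/3737250491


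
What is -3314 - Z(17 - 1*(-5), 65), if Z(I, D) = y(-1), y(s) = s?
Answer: -3313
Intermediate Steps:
Z(I, D) = -1
-3314 - Z(17 - 1*(-5), 65) = -3314 - 1*(-1) = -3314 + 1 = -3313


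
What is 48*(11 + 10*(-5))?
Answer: -1872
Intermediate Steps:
48*(11 + 10*(-5)) = 48*(11 - 50) = 48*(-39) = -1872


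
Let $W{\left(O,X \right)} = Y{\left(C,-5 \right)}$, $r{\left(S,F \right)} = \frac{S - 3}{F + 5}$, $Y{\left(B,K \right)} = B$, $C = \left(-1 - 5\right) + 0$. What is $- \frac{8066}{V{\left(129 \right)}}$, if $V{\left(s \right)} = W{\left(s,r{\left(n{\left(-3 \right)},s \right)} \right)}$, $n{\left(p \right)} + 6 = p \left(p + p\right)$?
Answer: $\frac{4033}{3} \approx 1344.3$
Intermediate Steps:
$n{\left(p \right)} = -6 + 2 p^{2}$ ($n{\left(p \right)} = -6 + p \left(p + p\right) = -6 + p 2 p = -6 + 2 p^{2}$)
$C = -6$ ($C = -6 + 0 = -6$)
$r{\left(S,F \right)} = \frac{-3 + S}{5 + F}$
$W{\left(O,X \right)} = -6$
$V{\left(s \right)} = -6$
$- \frac{8066}{V{\left(129 \right)}} = - \frac{8066}{-6} = \left(-8066\right) \left(- \frac{1}{6}\right) = \frac{4033}{3}$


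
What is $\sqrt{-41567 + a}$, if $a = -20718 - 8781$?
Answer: $i \sqrt{71066} \approx 266.58 i$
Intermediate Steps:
$a = -29499$
$\sqrt{-41567 + a} = \sqrt{-41567 - 29499} = \sqrt{-71066} = i \sqrt{71066}$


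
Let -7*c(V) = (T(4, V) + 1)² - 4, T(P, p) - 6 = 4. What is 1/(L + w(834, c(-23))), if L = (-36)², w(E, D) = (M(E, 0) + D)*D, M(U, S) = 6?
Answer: 49/72279 ≈ 0.00067793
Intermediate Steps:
T(P, p) = 10 (T(P, p) = 6 + 4 = 10)
c(V) = -117/7 (c(V) = -((10 + 1)² - 4)/7 = -(11² - 4)/7 = -(121 - 4)/7 = -⅐*117 = -117/7)
w(E, D) = D*(6 + D) (w(E, D) = (6 + D)*D = D*(6 + D))
L = 1296
1/(L + w(834, c(-23))) = 1/(1296 - 117*(6 - 117/7)/7) = 1/(1296 - 117/7*(-75/7)) = 1/(1296 + 8775/49) = 1/(72279/49) = 49/72279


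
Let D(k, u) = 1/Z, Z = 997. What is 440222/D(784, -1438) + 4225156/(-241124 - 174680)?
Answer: 45624231514345/103951 ≈ 4.3890e+8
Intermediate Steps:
D(k, u) = 1/997
440222/D(784, -1438) + 4225156/(-241124 - 174680) = 440222/(1/997) + 4225156/(-241124 - 174680) = 440222*997 + 4225156/(-415804) = 438901334 + 4225156*(-1/415804) = 438901334 - 1056289/103951 = 45624231514345/103951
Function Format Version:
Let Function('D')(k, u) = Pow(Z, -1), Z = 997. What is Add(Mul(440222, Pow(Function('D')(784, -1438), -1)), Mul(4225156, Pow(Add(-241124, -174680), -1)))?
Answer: Rational(45624231514345, 103951) ≈ 4.3890e+8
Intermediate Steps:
Function('D')(k, u) = Rational(1, 997) (Function('D')(k, u) = Pow(997, -1) = Rational(1, 997))
Add(Mul(440222, Pow(Function('D')(784, -1438), -1)), Mul(4225156, Pow(Add(-241124, -174680), -1))) = Add(Mul(440222, Pow(Rational(1, 997), -1)), Mul(4225156, Pow(Add(-241124, -174680), -1))) = Add(Mul(440222, 997), Mul(4225156, Pow(-415804, -1))) = Add(438901334, Mul(4225156, Rational(-1, 415804))) = Add(438901334, Rational(-1056289, 103951)) = Rational(45624231514345, 103951)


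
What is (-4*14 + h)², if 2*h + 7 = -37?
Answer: 6084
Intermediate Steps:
h = -22 (h = -7/2 + (½)*(-37) = -7/2 - 37/2 = -22)
(-4*14 + h)² = (-4*14 - 22)² = (-56 - 22)² = (-78)² = 6084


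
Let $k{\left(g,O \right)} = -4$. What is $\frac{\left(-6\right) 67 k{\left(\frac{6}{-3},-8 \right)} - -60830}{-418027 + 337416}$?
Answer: $- \frac{62438}{80611} \approx -0.77456$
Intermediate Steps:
$\frac{\left(-6\right) 67 k{\left(\frac{6}{-3},-8 \right)} - -60830}{-418027 + 337416} = \frac{\left(-6\right) 67 \left(-4\right) - -60830}{-418027 + 337416} = \frac{\left(-402\right) \left(-4\right) + 60830}{-80611} = \left(1608 + 60830\right) \left(- \frac{1}{80611}\right) = 62438 \left(- \frac{1}{80611}\right) = - \frac{62438}{80611}$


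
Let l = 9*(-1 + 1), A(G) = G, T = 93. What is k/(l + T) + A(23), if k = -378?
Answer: 587/31 ≈ 18.935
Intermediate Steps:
l = 0 (l = 9*0 = 0)
k/(l + T) + A(23) = -378/(0 + 93) + 23 = -378/93 + 23 = -378*1/93 + 23 = -126/31 + 23 = 587/31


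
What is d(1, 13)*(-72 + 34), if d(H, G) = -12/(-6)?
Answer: -76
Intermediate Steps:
d(H, G) = 2 (d(H, G) = -12*(-1/6) = 2)
d(1, 13)*(-72 + 34) = 2*(-72 + 34) = 2*(-38) = -76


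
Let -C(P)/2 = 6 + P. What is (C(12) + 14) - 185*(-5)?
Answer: 903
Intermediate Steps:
C(P) = -12 - 2*P (C(P) = -2*(6 + P) = -12 - 2*P)
(C(12) + 14) - 185*(-5) = ((-12 - 2*12) + 14) - 185*(-5) = ((-12 - 24) + 14) + 925 = (-36 + 14) + 925 = -22 + 925 = 903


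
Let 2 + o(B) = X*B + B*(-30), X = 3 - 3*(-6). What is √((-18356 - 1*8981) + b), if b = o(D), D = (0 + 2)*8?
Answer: I*√27483 ≈ 165.78*I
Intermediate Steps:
X = 21 (X = 3 + 18 = 21)
D = 16 (D = 2*8 = 16)
o(B) = -2 - 9*B (o(B) = -2 + (21*B + B*(-30)) = -2 + (21*B - 30*B) = -2 - 9*B)
b = -146 (b = -2 - 9*16 = -2 - 144 = -146)
√((-18356 - 1*8981) + b) = √((-18356 - 1*8981) - 146) = √((-18356 - 8981) - 146) = √(-27337 - 146) = √(-27483) = I*√27483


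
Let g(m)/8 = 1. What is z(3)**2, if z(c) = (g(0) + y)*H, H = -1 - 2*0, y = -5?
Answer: 9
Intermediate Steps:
g(m) = 8 (g(m) = 8*1 = 8)
H = -1 (H = -1 + 0 = -1)
z(c) = -3 (z(c) = (8 - 5)*(-1) = 3*(-1) = -3)
z(3)**2 = (-3)**2 = 9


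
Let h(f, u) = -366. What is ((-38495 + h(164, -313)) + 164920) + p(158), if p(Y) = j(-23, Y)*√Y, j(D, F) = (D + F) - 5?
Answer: 126059 + 130*√158 ≈ 1.2769e+5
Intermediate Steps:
j(D, F) = -5 + D + F
p(Y) = √Y*(-28 + Y) (p(Y) = (-5 - 23 + Y)*√Y = (-28 + Y)*√Y = √Y*(-28 + Y))
((-38495 + h(164, -313)) + 164920) + p(158) = ((-38495 - 366) + 164920) + √158*(-28 + 158) = (-38861 + 164920) + √158*130 = 126059 + 130*√158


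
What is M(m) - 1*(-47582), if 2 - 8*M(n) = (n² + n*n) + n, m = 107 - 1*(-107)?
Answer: 72213/2 ≈ 36107.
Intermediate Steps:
m = 214 (m = 107 + 107 = 214)
M(n) = ¼ - n²/4 - n/8 (M(n) = ¼ - ((n² + n*n) + n)/8 = ¼ - ((n² + n²) + n)/8 = ¼ - (2*n² + n)/8 = ¼ - (n + 2*n²)/8 = ¼ + (-n²/4 - n/8) = ¼ - n²/4 - n/8)
M(m) - 1*(-47582) = (¼ - ¼*214² - ⅛*214) - 1*(-47582) = (¼ - ¼*45796 - 107/4) + 47582 = (¼ - 11449 - 107/4) + 47582 = -22951/2 + 47582 = 72213/2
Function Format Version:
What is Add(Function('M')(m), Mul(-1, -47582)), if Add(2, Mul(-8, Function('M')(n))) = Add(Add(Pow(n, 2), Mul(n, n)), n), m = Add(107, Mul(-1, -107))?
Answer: Rational(72213, 2) ≈ 36107.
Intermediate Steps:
m = 214 (m = Add(107, 107) = 214)
Function('M')(n) = Add(Rational(1, 4), Mul(Rational(-1, 4), Pow(n, 2)), Mul(Rational(-1, 8), n)) (Function('M')(n) = Add(Rational(1, 4), Mul(Rational(-1, 8), Add(Add(Pow(n, 2), Mul(n, n)), n))) = Add(Rational(1, 4), Mul(Rational(-1, 8), Add(Add(Pow(n, 2), Pow(n, 2)), n))) = Add(Rational(1, 4), Mul(Rational(-1, 8), Add(Mul(2, Pow(n, 2)), n))) = Add(Rational(1, 4), Mul(Rational(-1, 8), Add(n, Mul(2, Pow(n, 2))))) = Add(Rational(1, 4), Add(Mul(Rational(-1, 4), Pow(n, 2)), Mul(Rational(-1, 8), n))) = Add(Rational(1, 4), Mul(Rational(-1, 4), Pow(n, 2)), Mul(Rational(-1, 8), n)))
Add(Function('M')(m), Mul(-1, -47582)) = Add(Add(Rational(1, 4), Mul(Rational(-1, 4), Pow(214, 2)), Mul(Rational(-1, 8), 214)), Mul(-1, -47582)) = Add(Add(Rational(1, 4), Mul(Rational(-1, 4), 45796), Rational(-107, 4)), 47582) = Add(Add(Rational(1, 4), -11449, Rational(-107, 4)), 47582) = Add(Rational(-22951, 2), 47582) = Rational(72213, 2)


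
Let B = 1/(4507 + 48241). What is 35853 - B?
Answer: 1891174043/52748 ≈ 35853.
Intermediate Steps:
B = 1/52748 ≈ 1.8958e-5
35853 - B = 35853 - 1*1/52748 = 35853 - 1/52748 = 1891174043/52748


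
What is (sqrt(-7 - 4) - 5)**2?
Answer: (5 - I*sqrt(11))**2 ≈ 14.0 - 33.166*I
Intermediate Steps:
(sqrt(-7 - 4) - 5)**2 = (sqrt(-11) - 5)**2 = (I*sqrt(11) - 5)**2 = (-5 + I*sqrt(11))**2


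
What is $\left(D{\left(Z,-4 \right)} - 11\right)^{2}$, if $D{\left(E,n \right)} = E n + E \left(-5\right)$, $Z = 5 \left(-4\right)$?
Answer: $28561$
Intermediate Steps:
$Z = -20$
$D{\left(E,n \right)} = - 5 E + E n$ ($D{\left(E,n \right)} = E n - 5 E = - 5 E + E n$)
$\left(D{\left(Z,-4 \right)} - 11\right)^{2} = \left(- 20 \left(-5 - 4\right) - 11\right)^{2} = \left(\left(-20\right) \left(-9\right) - 11\right)^{2} = \left(180 - 11\right)^{2} = 169^{2} = 28561$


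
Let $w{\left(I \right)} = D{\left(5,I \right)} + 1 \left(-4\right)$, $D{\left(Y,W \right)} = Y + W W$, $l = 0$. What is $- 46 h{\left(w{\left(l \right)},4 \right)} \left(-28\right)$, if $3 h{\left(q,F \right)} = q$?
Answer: $\frac{1288}{3} \approx 429.33$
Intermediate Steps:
$D{\left(Y,W \right)} = Y + W^{2}$
$w{\left(I \right)} = 1 + I^{2}$ ($w{\left(I \right)} = \left(5 + I^{2}\right) + 1 \left(-4\right) = \left(5 + I^{2}\right) - 4 = 1 + I^{2}$)
$h{\left(q,F \right)} = \frac{q}{3}$
$- 46 h{\left(w{\left(l \right)},4 \right)} \left(-28\right) = - 46 \frac{1 + 0^{2}}{3} \left(-28\right) = - 46 \frac{1 + 0}{3} \left(-28\right) = - 46 \cdot \frac{1}{3} \cdot 1 \left(-28\right) = \left(-46\right) \frac{1}{3} \left(-28\right) = \left(- \frac{46}{3}\right) \left(-28\right) = \frac{1288}{3}$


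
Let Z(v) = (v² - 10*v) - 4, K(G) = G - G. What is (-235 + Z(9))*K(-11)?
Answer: 0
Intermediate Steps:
K(G) = 0
Z(v) = -4 + v² - 10*v
(-235 + Z(9))*K(-11) = (-235 + (-4 + 9² - 10*9))*0 = (-235 + (-4 + 81 - 90))*0 = (-235 - 13)*0 = -248*0 = 0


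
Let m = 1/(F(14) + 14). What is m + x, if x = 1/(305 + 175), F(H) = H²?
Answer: 23/3360 ≈ 0.0068452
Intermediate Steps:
x = 1/480 ≈ 0.0020833
m = 1/210 (m = 1/(14² + 14) = 1/(196 + 14) = 1/210 ≈ 0.0047619)
m + x = 1/210 + 1/480 = 23/3360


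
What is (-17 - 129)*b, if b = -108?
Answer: 15768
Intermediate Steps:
(-17 - 129)*b = (-17 - 129)*(-108) = -146*(-108) = 15768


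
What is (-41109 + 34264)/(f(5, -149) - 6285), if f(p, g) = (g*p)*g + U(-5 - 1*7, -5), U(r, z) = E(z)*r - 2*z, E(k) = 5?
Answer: -1369/20934 ≈ -0.065396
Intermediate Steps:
U(r, z) = -2*z + 5*r (U(r, z) = 5*r - 2*z = -2*z + 5*r)
f(p, g) = -50 + p*g² (f(p, g) = (g*p)*g + (-2*(-5) + 5*(-5 - 1*7)) = p*g² + (10 + 5*(-5 - 7)) = p*g² + (10 + 5*(-12)) = p*g² + (10 - 60) = p*g² - 50 = -50 + p*g²)
(-41109 + 34264)/(f(5, -149) - 6285) = (-41109 + 34264)/((-50 + 5*(-149)²) - 6285) = -6845/((-50 + 5*22201) - 6285) = -6845/((-50 + 111005) - 6285) = -6845/(110955 - 6285) = -6845/104670 = -6845*1/104670 = -1369/20934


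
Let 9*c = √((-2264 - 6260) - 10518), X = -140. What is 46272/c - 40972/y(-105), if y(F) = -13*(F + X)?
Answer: -40972/3185 - 208224*I*√19042/9521 ≈ -12.864 - 3017.9*I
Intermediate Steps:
c = I*√19042/9 (c = √((-2264 - 6260) - 10518)/9 = √(-8524 - 10518)/9 = √(-19042)/9 = (I*√19042)/9 = I*√19042/9 ≈ 15.333*I)
y(F) = 1820 - 13*F (y(F) = -13*(F - 140) = -13*(-140 + F) = 1820 - 13*F)
46272/c - 40972/y(-105) = 46272/((I*√19042/9)) - 40972/(1820 - 13*(-105)) = 46272*(-9*I*√19042/19042) - 40972/(1820 + 1365) = -208224*I*√19042/9521 - 40972/3185 = -40972/3185 - 208224*I*√19042/9521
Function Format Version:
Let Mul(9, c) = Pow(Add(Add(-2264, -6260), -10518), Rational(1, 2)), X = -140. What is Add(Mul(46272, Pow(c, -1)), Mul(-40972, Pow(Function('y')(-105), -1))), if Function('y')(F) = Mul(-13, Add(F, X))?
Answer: Add(Rational(-40972, 3185), Mul(Rational(-208224, 9521), I, Pow(19042, Rational(1, 2)))) ≈ Add(-12.864, Mul(-3017.9, I))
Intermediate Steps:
c = Mul(Rational(1, 9), I, Pow(19042, Rational(1, 2))) (c = Mul(Rational(1, 9), Pow(Add(Add(-2264, -6260), -10518), Rational(1, 2))) = Mul(Rational(1, 9), Pow(Add(-8524, -10518), Rational(1, 2))) = Mul(Rational(1, 9), Pow(-19042, Rational(1, 2))) = Mul(Rational(1, 9), Mul(I, Pow(19042, Rational(1, 2)))) = Mul(Rational(1, 9), I, Pow(19042, Rational(1, 2))) ≈ Mul(15.333, I))
Function('y')(F) = Add(1820, Mul(-13, F)) (Function('y')(F) = Mul(-13, Add(F, -140)) = Mul(-13, Add(-140, F)) = Add(1820, Mul(-13, F)))
Add(Mul(46272, Pow(c, -1)), Mul(-40972, Pow(Function('y')(-105), -1))) = Add(Mul(46272, Pow(Mul(Rational(1, 9), I, Pow(19042, Rational(1, 2))), -1)), Mul(-40972, Pow(Add(1820, Mul(-13, -105)), -1))) = Add(Mul(46272, Mul(Rational(-9, 19042), I, Pow(19042, Rational(1, 2)))), Mul(-40972, Pow(Add(1820, 1365), -1))) = Add(Mul(Rational(-208224, 9521), I, Pow(19042, Rational(1, 2))), Mul(-40972, Pow(3185, -1))) = Add(Mul(Rational(-208224, 9521), I, Pow(19042, Rational(1, 2))), Mul(-40972, Rational(1, 3185))) = Add(Mul(Rational(-208224, 9521), I, Pow(19042, Rational(1, 2))), Rational(-40972, 3185)) = Add(Rational(-40972, 3185), Mul(Rational(-208224, 9521), I, Pow(19042, Rational(1, 2))))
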